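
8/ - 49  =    -  8/49 =-0.16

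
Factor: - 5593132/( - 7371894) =2796566/3685947 = 2^1*3^( - 1)*83^( - 1 )*113^ (-1)*131^( - 1 )*1398283^1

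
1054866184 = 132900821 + 921965363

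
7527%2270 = 717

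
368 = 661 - 293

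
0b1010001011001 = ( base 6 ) 40041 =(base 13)24A9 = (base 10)5209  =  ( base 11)3A06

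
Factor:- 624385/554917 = -5^1 *11^(-1)*61^(-1)*151^1 = - 755/671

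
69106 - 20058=49048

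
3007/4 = 751+3/4 =751.75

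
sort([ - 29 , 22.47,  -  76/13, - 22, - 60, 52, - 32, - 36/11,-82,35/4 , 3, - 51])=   [  -  82, - 60, - 51 ,-32,-29 , - 22,-76/13 ,  -  36/11,  3,35/4,22.47,52]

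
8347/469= 8347/469 = 17.80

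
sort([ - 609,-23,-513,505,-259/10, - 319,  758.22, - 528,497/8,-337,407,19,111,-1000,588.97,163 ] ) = [ - 1000,-609, - 528,-513, - 337, - 319, - 259/10, - 23,19, 497/8,111,163,  407, 505, 588.97,758.22]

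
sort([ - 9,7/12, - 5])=[-9, - 5 , 7/12]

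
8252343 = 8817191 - 564848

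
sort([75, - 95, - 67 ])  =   [ - 95,-67, 75 ]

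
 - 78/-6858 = 13/1143  =  0.01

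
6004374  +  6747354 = 12751728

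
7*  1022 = 7154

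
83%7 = 6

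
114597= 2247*51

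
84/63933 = 28/21311 = 0.00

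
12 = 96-84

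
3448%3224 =224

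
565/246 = 2 + 73/246 = 2.30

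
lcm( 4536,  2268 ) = 4536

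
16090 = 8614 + 7476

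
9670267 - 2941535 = 6728732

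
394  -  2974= - 2580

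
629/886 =629/886 = 0.71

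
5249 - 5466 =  - 217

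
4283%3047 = 1236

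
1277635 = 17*75155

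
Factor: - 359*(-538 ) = 2^1*269^1*359^1= 193142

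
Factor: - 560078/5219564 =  - 280039/2609782 = - 2^ ( -1)*7^( - 1) * 97^1*131^( - 1) * 1423^( - 1)*2887^1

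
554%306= 248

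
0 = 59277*0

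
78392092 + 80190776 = 158582868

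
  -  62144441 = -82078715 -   -  19934274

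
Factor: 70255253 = 59^1*79^1 * 15073^1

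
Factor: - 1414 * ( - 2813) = 3977582 = 2^1*7^1 * 29^1*97^1*101^1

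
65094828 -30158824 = 34936004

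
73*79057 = 5771161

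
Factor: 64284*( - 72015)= -4629412260 = - 2^2*3^2* 5^1*11^1 * 487^1*4801^1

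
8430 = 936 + 7494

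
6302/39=161 + 23/39 = 161.59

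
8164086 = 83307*98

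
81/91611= 1/1131 = 0.00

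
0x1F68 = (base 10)8040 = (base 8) 17550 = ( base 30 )8s0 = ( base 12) 47a0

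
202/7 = 28 + 6/7 = 28.86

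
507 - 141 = 366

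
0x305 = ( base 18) 26h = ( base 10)773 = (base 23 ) 1ae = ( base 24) 185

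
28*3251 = 91028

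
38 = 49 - 11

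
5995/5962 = 545/542 = 1.01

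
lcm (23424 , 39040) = 117120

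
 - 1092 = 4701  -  5793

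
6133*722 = 4428026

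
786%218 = 132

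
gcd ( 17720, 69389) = 1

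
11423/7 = 1631 + 6/7 = 1631.86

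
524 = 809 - 285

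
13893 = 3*4631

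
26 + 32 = 58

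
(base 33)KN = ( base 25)128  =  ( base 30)MN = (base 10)683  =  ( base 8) 1253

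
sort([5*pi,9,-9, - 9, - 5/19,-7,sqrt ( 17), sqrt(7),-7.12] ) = [-9,-9, - 7.12,  -  7, - 5/19,sqrt(7), sqrt(17),  9, 5*pi ] 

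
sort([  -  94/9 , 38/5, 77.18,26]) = [  -  94/9, 38/5, 26,77.18] 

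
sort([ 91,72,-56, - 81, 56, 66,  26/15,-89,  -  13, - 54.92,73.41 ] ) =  [ -89, - 81, -56, -54.92, - 13,26/15,56, 66 , 72,73.41,91]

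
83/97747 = 83/97747 = 0.00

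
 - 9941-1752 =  - 11693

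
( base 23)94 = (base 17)c7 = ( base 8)323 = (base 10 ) 211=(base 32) 6J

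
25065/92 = 272+41/92 = 272.45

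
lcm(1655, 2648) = 13240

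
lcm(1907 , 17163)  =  17163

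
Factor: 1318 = 2^1*659^1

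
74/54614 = 37/27307 = 0.00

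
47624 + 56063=103687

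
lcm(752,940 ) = 3760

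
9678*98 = 948444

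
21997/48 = 21997/48=458.27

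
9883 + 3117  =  13000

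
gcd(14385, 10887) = 3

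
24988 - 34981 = - 9993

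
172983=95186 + 77797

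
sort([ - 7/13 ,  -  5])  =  [-5, - 7/13]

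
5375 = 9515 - 4140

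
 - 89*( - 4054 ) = 360806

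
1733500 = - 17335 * ( - 100) 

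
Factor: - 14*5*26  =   - 1820 =-  2^2*5^1*7^1 * 13^1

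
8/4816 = 1/602=0.00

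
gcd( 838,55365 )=1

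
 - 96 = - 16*6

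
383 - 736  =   - 353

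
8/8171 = 8/8171= 0.00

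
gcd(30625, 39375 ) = 4375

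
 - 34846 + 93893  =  59047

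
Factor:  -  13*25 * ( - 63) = 20475=3^2 * 5^2 * 7^1*13^1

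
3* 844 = 2532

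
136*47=6392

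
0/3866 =0=0.00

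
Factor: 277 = 277^1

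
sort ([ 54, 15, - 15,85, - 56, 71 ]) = [ - 56, - 15, 15 , 54, 71, 85] 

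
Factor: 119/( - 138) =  - 2^ ( - 1 )*3^( - 1 )*7^1*17^1*23^ ( - 1)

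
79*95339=7531781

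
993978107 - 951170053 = 42808054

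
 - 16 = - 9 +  - 7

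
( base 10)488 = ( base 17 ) 1BC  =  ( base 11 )404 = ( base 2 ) 111101000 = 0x1E8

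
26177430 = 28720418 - 2542988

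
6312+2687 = 8999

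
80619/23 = 80619/23  =  3505.17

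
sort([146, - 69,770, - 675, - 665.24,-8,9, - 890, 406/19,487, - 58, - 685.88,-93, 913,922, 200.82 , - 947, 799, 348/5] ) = [  -  947, -890, - 685.88,  -  675, - 665.24, -93,  -  69,-58,  -  8, 9,  406/19, 348/5, 146, 200.82,487,770, 799,  913,922]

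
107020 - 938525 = - 831505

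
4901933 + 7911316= 12813249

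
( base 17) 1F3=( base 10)547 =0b1000100011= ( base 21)151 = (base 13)331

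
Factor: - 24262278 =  - 2^1*3^1*19^1 *212827^1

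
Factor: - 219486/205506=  - 3^( - 1)*7^( - 2 )*157^1 = - 157/147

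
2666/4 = 1333/2 = 666.50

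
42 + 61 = 103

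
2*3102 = 6204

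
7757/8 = 7757/8 = 969.62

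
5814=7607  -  1793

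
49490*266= 13164340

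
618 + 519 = 1137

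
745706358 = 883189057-137482699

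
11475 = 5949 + 5526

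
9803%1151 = 595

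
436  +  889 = 1325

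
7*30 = 210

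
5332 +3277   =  8609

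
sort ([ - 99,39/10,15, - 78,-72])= [  -  99, - 78, - 72, 39/10 , 15]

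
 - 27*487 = -13149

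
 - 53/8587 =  - 53/8587 = -  0.01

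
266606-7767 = 258839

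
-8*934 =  - 7472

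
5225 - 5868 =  - 643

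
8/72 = 1/9 = 0.11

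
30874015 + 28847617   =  59721632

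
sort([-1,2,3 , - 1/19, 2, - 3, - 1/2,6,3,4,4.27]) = [-3, - 1, - 1/2, - 1/19,2, 2,3, 3,  4, 4.27, 6] 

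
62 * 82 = 5084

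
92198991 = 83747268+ 8451723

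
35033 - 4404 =30629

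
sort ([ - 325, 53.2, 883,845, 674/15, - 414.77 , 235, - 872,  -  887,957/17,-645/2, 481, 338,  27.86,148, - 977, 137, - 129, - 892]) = [ - 977, -892,  -  887, - 872, - 414.77, - 325, -645/2, - 129, 27.86, 674/15, 53.2, 957/17, 137, 148,235,338, 481, 845 , 883 ]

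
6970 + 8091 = 15061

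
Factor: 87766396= 2^2 * 19^1*1154821^1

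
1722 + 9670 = 11392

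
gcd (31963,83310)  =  1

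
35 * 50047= 1751645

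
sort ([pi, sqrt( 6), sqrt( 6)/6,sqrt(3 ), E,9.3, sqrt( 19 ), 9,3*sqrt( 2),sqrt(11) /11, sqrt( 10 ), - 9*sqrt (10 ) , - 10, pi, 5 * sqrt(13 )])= [ - 9*sqrt( 10 ), - 10, sqrt( 11 ) /11, sqrt( 6) /6, sqrt ( 3) , sqrt( 6), E, pi, pi, sqrt(10),  3* sqrt( 2 ), sqrt (19 ),  9, 9.3, 5*sqrt(13 ) ]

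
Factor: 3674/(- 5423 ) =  - 334/493 = -  2^1*17^(-1)*29^( - 1)*167^1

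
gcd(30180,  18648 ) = 12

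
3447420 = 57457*60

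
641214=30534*21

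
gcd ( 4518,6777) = 2259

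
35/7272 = 35/7272= 0.00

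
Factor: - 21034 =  - 2^1*13^1*809^1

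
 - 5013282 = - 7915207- - 2901925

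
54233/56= 968+25/56 = 968.45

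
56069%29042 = 27027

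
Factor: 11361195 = 3^3 * 5^1*23^1*3659^1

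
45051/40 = 1126 + 11/40 = 1126.28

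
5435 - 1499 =3936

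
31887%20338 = 11549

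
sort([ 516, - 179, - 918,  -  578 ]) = [ -918,-578,-179,  516 ]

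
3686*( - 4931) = - 18175666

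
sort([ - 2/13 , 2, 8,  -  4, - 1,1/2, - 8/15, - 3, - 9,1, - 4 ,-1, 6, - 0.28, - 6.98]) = [ - 9, - 6.98, - 4, - 4, - 3 , - 1, - 1 , - 8/15, - 0.28, - 2/13, 1/2 , 1, 2, 6,8 ]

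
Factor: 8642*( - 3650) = - 2^2 *5^2*29^1 * 73^1*149^1 = -31543300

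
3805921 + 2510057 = 6315978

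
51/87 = 17/29 = 0.59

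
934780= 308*3035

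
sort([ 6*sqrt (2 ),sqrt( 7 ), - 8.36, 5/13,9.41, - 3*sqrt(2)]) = [ - 8.36, - 3*sqrt( 2), 5/13,sqrt (7 ),6*sqrt( 2),9.41]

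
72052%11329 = 4078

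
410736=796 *516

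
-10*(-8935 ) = 89350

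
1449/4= 362 + 1/4 = 362.25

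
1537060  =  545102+991958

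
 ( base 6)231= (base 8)133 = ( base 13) 70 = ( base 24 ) 3J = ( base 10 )91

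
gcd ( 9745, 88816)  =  1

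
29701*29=861329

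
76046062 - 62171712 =13874350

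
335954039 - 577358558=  - 241404519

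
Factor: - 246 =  -2^1*3^1*41^1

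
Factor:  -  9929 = -9929^1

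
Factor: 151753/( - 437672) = - 2^(  -  3)*7^2*19^1*163^1*54709^( - 1)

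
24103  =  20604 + 3499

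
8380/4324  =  2095/1081 = 1.94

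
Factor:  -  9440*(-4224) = 39874560  =  2^12 * 3^1*5^1*11^1*59^1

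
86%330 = 86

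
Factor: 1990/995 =2 = 2^1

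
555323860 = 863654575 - 308330715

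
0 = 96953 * 0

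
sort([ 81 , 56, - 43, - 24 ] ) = [ - 43, - 24,56, 81 ]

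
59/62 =59/62 =0.95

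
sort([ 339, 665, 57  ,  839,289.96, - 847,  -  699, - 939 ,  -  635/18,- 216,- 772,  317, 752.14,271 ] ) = [ - 939, - 847,- 772, - 699,- 216 , - 635/18, 57, 271, 289.96,  317, 339,  665  ,  752.14,839 ] 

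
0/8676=0 =0.00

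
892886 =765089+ 127797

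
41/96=41/96 = 0.43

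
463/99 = 4 + 67/99=4.68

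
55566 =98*567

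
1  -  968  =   -967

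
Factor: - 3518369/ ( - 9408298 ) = 2^( - 1)*677^1*5197^1*4704149^( - 1)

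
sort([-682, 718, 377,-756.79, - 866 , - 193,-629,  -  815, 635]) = [ - 866, - 815,-756.79,  -  682, - 629 ,-193,377, 635,718]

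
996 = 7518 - 6522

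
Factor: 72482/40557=2^1* 3^( - 1 )*11^( - 1) * 1229^(-1)*  36241^1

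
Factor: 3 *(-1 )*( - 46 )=2^1*3^1*23^1 = 138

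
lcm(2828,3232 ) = 22624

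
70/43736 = 5/3124 = 0.00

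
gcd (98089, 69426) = 1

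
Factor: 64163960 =2^3*5^1 * 7^1*229157^1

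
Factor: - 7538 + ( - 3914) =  - 2^2*7^1*409^1 = - 11452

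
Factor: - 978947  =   - 978947^1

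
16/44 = 4/11 = 0.36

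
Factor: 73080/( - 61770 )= - 2^2*3^1*7^1*71^(-1 ) = - 84/71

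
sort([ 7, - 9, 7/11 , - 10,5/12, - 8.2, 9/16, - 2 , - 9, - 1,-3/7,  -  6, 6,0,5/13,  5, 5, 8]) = [ - 10,-9,-9, - 8.2, - 6, - 2, - 1, - 3/7,  0,5/13,5/12, 9/16, 7/11,  5 , 5, 6, 7, 8]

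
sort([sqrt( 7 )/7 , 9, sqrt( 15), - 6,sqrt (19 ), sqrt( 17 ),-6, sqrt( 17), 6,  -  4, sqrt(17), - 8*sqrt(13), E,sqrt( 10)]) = [ - 8*sqrt( 13 ), - 6, - 6, - 4,sqrt( 7)/7, E,  sqrt( 10), sqrt(15) , sqrt( 17 ), sqrt(17), sqrt( 17), sqrt( 19), 6, 9 ]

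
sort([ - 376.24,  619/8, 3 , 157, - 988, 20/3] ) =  [  -  988, - 376.24, 3, 20/3,619/8, 157] 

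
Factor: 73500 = 2^2*3^1*5^3*7^2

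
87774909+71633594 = 159408503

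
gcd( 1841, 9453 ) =1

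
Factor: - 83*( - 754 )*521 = 32605222 = 2^1*13^1*29^1*83^1*521^1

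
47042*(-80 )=  -  3763360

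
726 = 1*726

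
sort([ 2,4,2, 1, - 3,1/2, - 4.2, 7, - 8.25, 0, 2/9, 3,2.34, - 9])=[ - 9,-8.25, - 4.2  , - 3, 0,2/9,1/2,  1,2, 2, 2.34, 3,4, 7 ]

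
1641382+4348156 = 5989538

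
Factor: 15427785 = 3^1*5^1*911^1*1129^1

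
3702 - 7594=-3892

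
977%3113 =977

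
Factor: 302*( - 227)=  -  2^1*151^1*227^1 = - 68554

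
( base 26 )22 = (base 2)110110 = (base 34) 1k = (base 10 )54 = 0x36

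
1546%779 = 767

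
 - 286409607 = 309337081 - 595746688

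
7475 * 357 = 2668575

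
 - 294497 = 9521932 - 9816429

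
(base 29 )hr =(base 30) HA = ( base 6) 2224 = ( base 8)1010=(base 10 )520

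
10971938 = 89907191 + -78935253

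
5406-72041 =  - 66635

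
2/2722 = 1/1361  =  0.00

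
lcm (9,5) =45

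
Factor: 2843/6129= 3^(-3 )* 227^( - 1 )*2843^1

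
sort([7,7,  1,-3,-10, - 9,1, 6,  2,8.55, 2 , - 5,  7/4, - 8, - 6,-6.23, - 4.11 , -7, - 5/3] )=[ - 10, - 9 , - 8,  -  7, - 6.23, - 6, - 5,-4.11,- 3,- 5/3,1, 1,  7/4,2,  2 , 6, 7,  7, 8.55 ] 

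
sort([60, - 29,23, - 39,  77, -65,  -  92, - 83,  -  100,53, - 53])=[ - 100,-92,-83,-65, - 53, - 39 ,  -  29 , 23,53, 60,77]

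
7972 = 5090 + 2882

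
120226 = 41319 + 78907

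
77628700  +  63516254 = 141144954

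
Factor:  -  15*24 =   -  360 =- 2^3 *3^2*5^1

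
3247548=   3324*977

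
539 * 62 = 33418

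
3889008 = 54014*72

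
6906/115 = 6906/115 = 60.05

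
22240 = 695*32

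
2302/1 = 2302 = 2302.00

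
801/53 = 15+6/53 = 15.11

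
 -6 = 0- 6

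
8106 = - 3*(- 2702)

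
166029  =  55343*3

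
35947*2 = 71894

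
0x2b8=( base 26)10K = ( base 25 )12l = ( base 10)696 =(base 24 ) 150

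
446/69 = 446/69 = 6.46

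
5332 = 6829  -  1497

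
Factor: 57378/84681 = 19126/28227 = 2^1*3^ ( - 1)*73^1*97^( - 2) *131^1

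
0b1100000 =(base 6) 240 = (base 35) 2q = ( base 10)96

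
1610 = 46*35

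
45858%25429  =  20429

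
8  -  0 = 8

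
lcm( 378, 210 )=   1890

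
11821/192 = 11821/192=61.57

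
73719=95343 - 21624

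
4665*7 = 32655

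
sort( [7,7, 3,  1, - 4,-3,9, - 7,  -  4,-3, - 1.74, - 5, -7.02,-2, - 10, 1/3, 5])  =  [ - 10,-7.02, - 7, - 5 ,  -  4, - 4, - 3, - 3, - 2, - 1.74,1/3, 1,3,5, 7, 7, 9]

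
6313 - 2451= 3862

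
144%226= 144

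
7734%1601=1330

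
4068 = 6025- 1957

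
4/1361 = 4/1361  =  0.00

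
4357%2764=1593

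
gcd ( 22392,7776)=72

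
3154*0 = 0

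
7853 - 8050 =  - 197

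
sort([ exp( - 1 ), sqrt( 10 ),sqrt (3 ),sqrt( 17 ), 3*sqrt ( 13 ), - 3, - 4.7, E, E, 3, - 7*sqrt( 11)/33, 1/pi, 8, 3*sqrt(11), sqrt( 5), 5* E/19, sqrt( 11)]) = [ - 4.7, -3, - 7*sqrt( 11)/33, 1/pi, exp (-1),5*E/19,sqrt( 3), sqrt( 5 ),E,E, 3, sqrt ( 10),  sqrt ( 11), sqrt(17),8, 3*sqrt(11),  3 *sqrt(13)]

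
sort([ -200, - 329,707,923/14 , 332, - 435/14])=[ - 329 ,- 200,-435/14,923/14, 332,707]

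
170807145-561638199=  - 390831054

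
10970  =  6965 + 4005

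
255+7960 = 8215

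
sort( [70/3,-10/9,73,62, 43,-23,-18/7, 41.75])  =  [-23,-18/7, - 10/9,70/3, 41.75,43,62,73 ]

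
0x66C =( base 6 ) 11340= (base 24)2KC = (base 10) 1644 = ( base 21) 3F6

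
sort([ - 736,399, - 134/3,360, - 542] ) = [ - 736,-542,-134/3 , 360,399 ] 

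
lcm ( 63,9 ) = 63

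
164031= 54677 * 3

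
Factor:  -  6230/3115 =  - 2^1 = -  2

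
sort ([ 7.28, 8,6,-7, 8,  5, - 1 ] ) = [ - 7, - 1,5,6,7.28, 8, 8 ]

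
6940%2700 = 1540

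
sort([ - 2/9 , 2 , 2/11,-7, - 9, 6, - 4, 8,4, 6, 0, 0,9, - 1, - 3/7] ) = [ - 9, - 7, - 4, - 1 , - 3/7, - 2/9, 0, 0, 2/11, 2, 4, 6, 6,8, 9]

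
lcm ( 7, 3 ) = 21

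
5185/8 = 648 + 1/8 = 648.12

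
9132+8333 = 17465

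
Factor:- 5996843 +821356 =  - 1627^1*3181^1=-5175487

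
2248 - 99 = 2149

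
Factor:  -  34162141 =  - 13^1*2627857^1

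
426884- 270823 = 156061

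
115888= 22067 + 93821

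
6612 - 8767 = - 2155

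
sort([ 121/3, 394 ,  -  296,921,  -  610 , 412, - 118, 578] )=[ - 610, - 296 , - 118,121/3, 394,  412,578,921 ] 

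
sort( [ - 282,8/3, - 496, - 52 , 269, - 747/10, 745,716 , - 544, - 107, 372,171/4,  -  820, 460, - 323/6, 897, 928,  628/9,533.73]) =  [ - 820 , - 544, - 496,  -  282, - 107 , - 747/10,-323/6, - 52, 8/3,171/4,  628/9,269,372, 460,533.73, 716, 745,897,928]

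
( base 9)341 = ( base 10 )280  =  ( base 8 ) 430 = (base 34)88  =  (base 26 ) ak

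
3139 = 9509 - 6370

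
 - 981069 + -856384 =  - 1837453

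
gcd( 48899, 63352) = 1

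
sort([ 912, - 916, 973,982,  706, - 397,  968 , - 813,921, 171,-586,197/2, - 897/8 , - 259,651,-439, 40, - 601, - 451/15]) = [ - 916, - 813, - 601, - 586,-439 , - 397, - 259, - 897/8, - 451/15, 40, 197/2, 171,651, 706, 912,  921,968, 973,982 ] 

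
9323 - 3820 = 5503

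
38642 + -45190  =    -  6548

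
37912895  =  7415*5113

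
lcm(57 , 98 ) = 5586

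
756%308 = 140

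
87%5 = 2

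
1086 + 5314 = 6400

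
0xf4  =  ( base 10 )244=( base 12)184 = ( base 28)8k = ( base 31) 7r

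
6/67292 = 3/33646 = 0.00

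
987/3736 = 987/3736 = 0.26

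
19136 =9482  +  9654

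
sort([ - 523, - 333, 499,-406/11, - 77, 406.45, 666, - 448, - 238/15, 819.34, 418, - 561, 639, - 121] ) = [ - 561, - 523, - 448, - 333, - 121, - 77, - 406/11, - 238/15, 406.45, 418, 499 , 639, 666, 819.34] 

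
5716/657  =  5716/657 = 8.70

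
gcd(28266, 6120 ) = 6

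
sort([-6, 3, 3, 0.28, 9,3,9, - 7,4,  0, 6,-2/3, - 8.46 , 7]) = [ - 8.46,-7, - 6, - 2/3, 0, 0.28,3,3, 3, 4, 6, 7, 9, 9]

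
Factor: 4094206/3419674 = 443^1*4621^1*1709837^( - 1)= 2047103/1709837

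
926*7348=6804248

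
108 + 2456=2564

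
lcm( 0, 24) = 0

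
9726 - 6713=3013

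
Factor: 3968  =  2^7*31^1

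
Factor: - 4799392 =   -  2^5* 13^1*83^1*139^1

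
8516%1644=296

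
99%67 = 32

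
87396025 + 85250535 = 172646560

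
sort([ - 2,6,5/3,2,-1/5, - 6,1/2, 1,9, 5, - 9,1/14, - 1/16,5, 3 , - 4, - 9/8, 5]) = [ - 9,  -  6, -4, -2, - 9/8, - 1/5,-1/16,1/14, 1/2, 1,  5/3,2, 3,5, 5,5,6,9 ] 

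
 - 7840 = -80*98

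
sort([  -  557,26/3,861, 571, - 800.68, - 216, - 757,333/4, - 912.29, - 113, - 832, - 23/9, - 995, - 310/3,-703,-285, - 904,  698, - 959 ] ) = [ - 995, - 959,  -  912.29, - 904, - 832, - 800.68, - 757, - 703, - 557 , - 285, - 216, - 113, - 310/3 , - 23/9,26/3,333/4, 571,  698 , 861]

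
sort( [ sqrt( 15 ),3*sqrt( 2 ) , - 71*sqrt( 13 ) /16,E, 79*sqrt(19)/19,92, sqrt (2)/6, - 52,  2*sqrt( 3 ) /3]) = [ - 52, - 71 * sqrt(13)/16,sqrt( 2 )/6, 2 *sqrt( 3)/3, E , sqrt(15 ) , 3 * sqrt( 2),79 * sqrt(19)/19, 92]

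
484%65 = 29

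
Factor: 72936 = 2^3 *3^2*1013^1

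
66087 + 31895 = 97982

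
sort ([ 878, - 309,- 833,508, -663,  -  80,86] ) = [ - 833, - 663 ,  -  309 ,-80, 86,508, 878]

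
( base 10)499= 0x1F3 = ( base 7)1312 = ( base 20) 14J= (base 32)fj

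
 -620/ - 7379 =620/7379= 0.08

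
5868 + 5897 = 11765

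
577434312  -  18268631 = 559165681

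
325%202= 123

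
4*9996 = 39984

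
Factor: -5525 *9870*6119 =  - 333679778250 = - 2^1 * 3^1*5^3*7^1*13^1*17^1 * 29^1*47^1*211^1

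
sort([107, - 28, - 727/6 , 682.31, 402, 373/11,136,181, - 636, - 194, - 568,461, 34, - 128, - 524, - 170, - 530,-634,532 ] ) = [ - 636, - 634, - 568, - 530, - 524, - 194, - 170, - 128, - 727/6,-28,373/11 , 34,107, 136, 181,402 , 461, 532, 682.31]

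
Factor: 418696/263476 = 526/331 = 2^1*263^1 * 331^( - 1)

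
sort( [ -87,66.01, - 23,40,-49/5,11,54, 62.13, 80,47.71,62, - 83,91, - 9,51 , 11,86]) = [ - 87,- 83 , - 23  , - 49/5, - 9,11,11,40,47.71, 51,54 , 62,62.13, 66.01,80,86,91]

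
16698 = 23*726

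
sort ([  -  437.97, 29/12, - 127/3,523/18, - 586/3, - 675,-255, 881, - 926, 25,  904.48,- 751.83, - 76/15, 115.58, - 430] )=[-926, - 751.83, - 675, - 437.97,-430, - 255, - 586/3, - 127/3  ,-76/15, 29/12,25, 523/18,115.58, 881, 904.48 ] 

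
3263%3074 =189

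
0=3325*0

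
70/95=14/19  =  0.74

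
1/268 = 1/268  =  0.00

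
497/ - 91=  - 71/13=- 5.46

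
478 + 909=1387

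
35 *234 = 8190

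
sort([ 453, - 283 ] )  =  [ - 283, 453 ] 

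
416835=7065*59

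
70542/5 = 70542/5 = 14108.40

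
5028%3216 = 1812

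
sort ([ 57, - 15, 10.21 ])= [ - 15,10.21,57]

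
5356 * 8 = 42848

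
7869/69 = 114+1/23 = 114.04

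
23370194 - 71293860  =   - 47923666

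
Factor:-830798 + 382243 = -448555 = -5^1*283^1*  317^1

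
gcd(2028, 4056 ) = 2028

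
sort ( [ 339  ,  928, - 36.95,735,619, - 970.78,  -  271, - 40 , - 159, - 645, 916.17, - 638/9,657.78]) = [-970.78, - 645,- 271, - 159, - 638/9, - 40,- 36.95,  339, 619,657.78, 735,916.17,928]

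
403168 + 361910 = 765078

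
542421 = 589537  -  47116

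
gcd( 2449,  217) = 31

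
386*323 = 124678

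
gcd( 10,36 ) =2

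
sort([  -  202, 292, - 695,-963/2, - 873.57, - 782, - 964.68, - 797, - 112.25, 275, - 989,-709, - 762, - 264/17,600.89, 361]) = [ - 989 , - 964.68, - 873.57, - 797,  -  782,- 762, - 709, - 695, - 963/2,- 202,- 112.25,-264/17, 275,292, 361, 600.89]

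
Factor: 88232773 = 113^1*151^1*5171^1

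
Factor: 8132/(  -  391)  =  -2^2*17^(-1 )*19^1*23^(-1 )*107^1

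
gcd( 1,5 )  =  1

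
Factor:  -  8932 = -2^2*7^1*11^1*29^1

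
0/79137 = 0 =0.00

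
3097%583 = 182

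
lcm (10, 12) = 60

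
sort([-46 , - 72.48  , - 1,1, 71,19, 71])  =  [ - 72.48, - 46, - 1,  1, 19, 71,71] 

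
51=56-5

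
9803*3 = 29409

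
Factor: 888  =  2^3*3^1*37^1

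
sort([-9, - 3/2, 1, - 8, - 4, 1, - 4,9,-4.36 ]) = [ -9, - 8, - 4.36,-4 , - 4,-3/2 , 1,1, 9 ] 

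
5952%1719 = 795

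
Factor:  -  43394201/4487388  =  - 2^( -2)*3^( - 1 )*17^(- 1)*21997^( - 1)*43394201^1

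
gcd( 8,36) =4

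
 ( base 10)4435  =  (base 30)4RP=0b1000101010011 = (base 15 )14aa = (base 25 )72a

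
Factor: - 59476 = - 2^2*14869^1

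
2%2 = 0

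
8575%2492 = 1099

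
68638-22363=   46275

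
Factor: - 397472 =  - 2^5 * 12421^1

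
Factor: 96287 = 73^1*1319^1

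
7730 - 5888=1842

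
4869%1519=312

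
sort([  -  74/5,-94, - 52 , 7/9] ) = [ - 94, - 52, - 74/5,7/9 ] 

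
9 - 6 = 3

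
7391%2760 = 1871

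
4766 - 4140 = 626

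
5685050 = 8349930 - 2664880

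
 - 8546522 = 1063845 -9610367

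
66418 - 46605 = 19813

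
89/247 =89/247 = 0.36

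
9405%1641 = 1200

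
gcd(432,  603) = 9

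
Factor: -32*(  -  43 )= 2^5*43^1 = 1376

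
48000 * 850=40800000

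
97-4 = 93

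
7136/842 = 3568/421=8.48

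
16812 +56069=72881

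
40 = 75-35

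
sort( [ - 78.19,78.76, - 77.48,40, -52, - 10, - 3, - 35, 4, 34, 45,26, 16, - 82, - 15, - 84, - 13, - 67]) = [ - 84, -82, - 78.19, - 77.48, -67, - 52, - 35, - 15, - 13, - 10, -3,4, 16, 26, 34, 40 , 45,78.76]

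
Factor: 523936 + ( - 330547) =193389 = 3^1*7^1*9209^1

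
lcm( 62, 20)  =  620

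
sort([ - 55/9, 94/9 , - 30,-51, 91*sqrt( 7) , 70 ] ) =[-51 ,- 30, - 55/9 , 94/9, 70,91*sqrt(7)]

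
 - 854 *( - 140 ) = 119560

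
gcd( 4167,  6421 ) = 1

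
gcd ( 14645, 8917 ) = 1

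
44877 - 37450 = 7427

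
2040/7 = 291 + 3/7 = 291.43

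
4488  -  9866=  - 5378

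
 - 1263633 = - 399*3167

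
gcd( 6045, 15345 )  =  465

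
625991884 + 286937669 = 912929553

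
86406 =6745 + 79661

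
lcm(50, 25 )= 50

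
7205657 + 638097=7843754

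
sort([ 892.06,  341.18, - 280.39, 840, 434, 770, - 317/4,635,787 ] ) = [ - 280.39, - 317/4,  341.18,434,635,  770, 787,840,  892.06]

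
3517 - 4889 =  - 1372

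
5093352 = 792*6431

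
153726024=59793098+93932926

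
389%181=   27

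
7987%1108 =231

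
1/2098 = 1/2098 = 0.00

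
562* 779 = 437798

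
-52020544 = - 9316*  5584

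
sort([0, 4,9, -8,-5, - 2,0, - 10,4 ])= [ - 10, - 8 ,-5 , - 2,0,0,  4,4, 9 ] 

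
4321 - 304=4017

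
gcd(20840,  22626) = 2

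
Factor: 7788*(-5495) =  - 42795060 = - 2^2*3^1*5^1*7^1*11^1*59^1*157^1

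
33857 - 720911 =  - 687054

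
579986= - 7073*(  -  82)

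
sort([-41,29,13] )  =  [ - 41,13, 29 ] 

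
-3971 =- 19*209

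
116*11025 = 1278900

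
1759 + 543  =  2302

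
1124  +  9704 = 10828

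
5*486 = 2430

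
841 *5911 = 4971151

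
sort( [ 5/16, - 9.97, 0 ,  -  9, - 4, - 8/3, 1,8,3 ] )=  [ - 9.97, - 9, - 4, - 8/3, 0, 5/16,  1 , 3, 8 ] 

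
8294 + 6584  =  14878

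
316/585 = 316/585= 0.54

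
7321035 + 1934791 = 9255826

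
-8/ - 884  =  2/221=0.01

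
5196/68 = 1299/17 = 76.41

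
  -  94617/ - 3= 31539+ 0/1= 31539.00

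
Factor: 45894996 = 2^2*3^2*7^1*182123^1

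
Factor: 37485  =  3^2 * 5^1*7^2 * 17^1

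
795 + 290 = 1085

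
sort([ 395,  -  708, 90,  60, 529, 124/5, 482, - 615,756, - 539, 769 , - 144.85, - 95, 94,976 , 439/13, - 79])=[ - 708, - 615, - 539 , - 144.85, - 95, - 79, 124/5,439/13,  60, 90,94,395, 482,529,756,  769,976]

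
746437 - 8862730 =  - 8116293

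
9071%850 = 571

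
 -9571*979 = -9370009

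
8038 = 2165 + 5873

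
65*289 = 18785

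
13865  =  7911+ 5954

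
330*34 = 11220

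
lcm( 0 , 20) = 0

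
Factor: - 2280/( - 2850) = 4/5  =  2^2*5^( - 1) 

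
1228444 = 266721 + 961723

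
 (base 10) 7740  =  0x1e3c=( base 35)6b5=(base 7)31365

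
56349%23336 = 9677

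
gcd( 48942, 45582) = 6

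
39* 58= 2262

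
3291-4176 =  - 885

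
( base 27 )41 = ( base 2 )1101101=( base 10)109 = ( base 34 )37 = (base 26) 45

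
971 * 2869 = 2785799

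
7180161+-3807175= 3372986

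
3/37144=3/37144 = 0.00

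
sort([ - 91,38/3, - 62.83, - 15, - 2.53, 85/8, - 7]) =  [ - 91, -62.83, - 15 , - 7, - 2.53,85/8,38/3 ]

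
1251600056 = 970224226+281375830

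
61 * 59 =3599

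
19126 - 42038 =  - 22912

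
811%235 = 106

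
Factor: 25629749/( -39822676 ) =  -  2^( - 2 )*431^( -1 )*757^1*23099^( - 1)*  33857^1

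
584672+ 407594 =992266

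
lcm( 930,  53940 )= 53940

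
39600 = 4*9900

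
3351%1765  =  1586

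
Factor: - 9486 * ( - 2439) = 23136354= 2^1 * 3^4*17^1*31^1*271^1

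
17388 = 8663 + 8725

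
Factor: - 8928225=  - 3^4 * 5^2*4409^1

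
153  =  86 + 67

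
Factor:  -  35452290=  - 2^1*3^1*5^1*19^1*37^1*41^2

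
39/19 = 2 + 1/19 =2.05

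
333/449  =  333/449=0.74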